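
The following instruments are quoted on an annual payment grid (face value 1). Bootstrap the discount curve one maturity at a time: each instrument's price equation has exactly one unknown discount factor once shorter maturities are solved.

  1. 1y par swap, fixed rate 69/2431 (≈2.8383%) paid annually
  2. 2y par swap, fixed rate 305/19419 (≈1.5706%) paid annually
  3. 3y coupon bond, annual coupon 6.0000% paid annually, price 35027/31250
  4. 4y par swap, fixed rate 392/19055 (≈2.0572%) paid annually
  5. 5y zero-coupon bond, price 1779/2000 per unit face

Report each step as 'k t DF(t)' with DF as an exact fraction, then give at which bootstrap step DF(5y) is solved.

step 1 [1y] swap r/1=69/2431: DF=(1 − 69/2431·(0))/(1+69/2431) = 2431/2500 ≈ 0.972400
step 2 [2y] swap r/1=305/19419: DF=(1 − 305/19419·(0.972400))/(1+305/19419) = 1939/2000 ≈ 0.969500
step 3 [3y] bond c/1=3/50: DF=(35027/31250 − 3/50·(0.972400+0.969500))/(1+3/50) = 379/400 ≈ 0.947500
step 4 [4y] swap r/1=392/19055: DF=(1 − 392/19055·(0.972400+0.969500+0.947500))/(1+392/19055) = 576/625 ≈ 0.921600
step 5 [5y] zero: DF = P = 1779/2000 ≈ 0.889500

1 1 2431/2500
2 2 1939/2000
3 3 379/400
4 4 576/625
5 5 1779/2000
DF(5y) is solved at step 5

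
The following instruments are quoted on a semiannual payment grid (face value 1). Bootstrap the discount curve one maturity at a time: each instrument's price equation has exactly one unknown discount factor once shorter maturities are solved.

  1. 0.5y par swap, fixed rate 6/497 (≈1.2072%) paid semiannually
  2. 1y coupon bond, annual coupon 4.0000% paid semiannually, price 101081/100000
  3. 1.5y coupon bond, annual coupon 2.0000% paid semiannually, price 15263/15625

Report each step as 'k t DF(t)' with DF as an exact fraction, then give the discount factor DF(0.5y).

1 1/2 497/500
2 1 1943/2000
3 3/2 9477/10000
DF(0.5y) = 497/500 ≈ 0.994000

step 1 [0.5y] swap r/2=3/497: DF=(1 − 3/497·(0))/(1+3/497) = 497/500 ≈ 0.994000
step 2 [1y] bond c/2=1/50: DF=(101081/100000 − 1/50·(0.994000))/(1+1/50) = 1943/2000 ≈ 0.971500
step 3 [1.5y] bond c/2=1/100: DF=(15263/15625 − 1/100·(0.994000+0.971500))/(1+1/100) = 9477/10000 ≈ 0.947700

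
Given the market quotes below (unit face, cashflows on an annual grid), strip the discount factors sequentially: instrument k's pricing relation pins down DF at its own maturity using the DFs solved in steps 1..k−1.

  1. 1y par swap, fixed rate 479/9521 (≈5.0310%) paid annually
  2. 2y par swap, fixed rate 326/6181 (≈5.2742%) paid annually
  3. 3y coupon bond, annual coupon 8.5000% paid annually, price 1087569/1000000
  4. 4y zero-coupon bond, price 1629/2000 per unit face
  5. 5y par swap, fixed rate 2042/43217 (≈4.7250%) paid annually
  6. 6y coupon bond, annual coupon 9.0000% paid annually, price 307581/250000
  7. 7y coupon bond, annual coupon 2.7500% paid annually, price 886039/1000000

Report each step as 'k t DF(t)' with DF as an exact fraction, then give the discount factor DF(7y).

step 1 [1y] swap r/1=479/9521: DF=(1 − 479/9521·(0))/(1+479/9521) = 9521/10000 ≈ 0.952100
step 2 [2y] swap r/1=326/6181: DF=(1 − 326/6181·(0.952100))/(1+326/6181) = 4511/5000 ≈ 0.902200
step 3 [3y] bond c/1=17/200: DF=(1087569/1000000 − 17/200·(0.952100+0.902200))/(1+17/200) = 8571/10000 ≈ 0.857100
step 4 [4y] zero: DF = P = 1629/2000 ≈ 0.814500
step 5 [5y] swap r/1=2042/43217: DF=(1 − 2042/43217·(0.952100+0.902200+0.857100+0.814500))/(1+2042/43217) = 3979/5000 ≈ 0.795800
step 6 [6y] bond c/1=9/100: DF=(307581/250000 − 9/100·(0.952100+0.902200+0.857100+0.814500+0.795800))/(1+9/100) = 7719/10000 ≈ 0.771900
step 7 [7y] bond c/1=11/400: DF=(886039/1000000 − 11/400·(0.952100+0.902200+0.857100+0.814500+0.795800+0.771900))/(1+11/400) = 363/500 ≈ 0.726000

1 1 9521/10000
2 2 4511/5000
3 3 8571/10000
4 4 1629/2000
5 5 3979/5000
6 6 7719/10000
7 7 363/500
DF(7y) = 363/500 ≈ 0.726000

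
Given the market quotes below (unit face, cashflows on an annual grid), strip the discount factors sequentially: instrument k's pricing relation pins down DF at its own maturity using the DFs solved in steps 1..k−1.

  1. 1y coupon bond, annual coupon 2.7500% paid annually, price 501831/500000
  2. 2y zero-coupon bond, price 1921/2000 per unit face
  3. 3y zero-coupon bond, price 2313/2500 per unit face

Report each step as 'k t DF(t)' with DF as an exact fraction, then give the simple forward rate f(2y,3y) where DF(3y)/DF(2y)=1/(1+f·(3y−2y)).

step 1 [1y] bond c/1=11/400: DF=(501831/500000 − 11/400·(0))/(1+11/400) = 1221/1250 ≈ 0.976800
step 2 [2y] zero: DF = P = 1921/2000 ≈ 0.960500
step 3 [3y] zero: DF = P = 2313/2500 ≈ 0.925200

1 1 1221/1250
2 2 1921/2000
3 3 2313/2500
f(2y,3y) = ((1921/2000)/(2313/2500) − 1)/(1) = 353/9252 ≈ 3.8154%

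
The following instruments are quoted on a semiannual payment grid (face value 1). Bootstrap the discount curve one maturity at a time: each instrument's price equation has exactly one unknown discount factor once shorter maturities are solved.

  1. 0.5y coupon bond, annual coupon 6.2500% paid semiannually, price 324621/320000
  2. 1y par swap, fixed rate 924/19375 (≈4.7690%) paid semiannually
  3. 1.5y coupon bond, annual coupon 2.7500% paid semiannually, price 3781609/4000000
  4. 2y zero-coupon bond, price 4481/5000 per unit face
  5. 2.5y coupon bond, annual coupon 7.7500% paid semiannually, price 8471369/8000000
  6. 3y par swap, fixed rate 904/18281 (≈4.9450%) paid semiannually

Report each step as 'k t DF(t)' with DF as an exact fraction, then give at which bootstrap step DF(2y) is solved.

1 1/2 9837/10000
2 1 4769/5000
3 3/2 9063/10000
4 2 4481/5000
5 5/2 8799/10000
6 3 2161/2500
DF(2y) is solved at step 4

step 1 [0.5y] bond c/2=1/32: DF=(324621/320000 − 1/32·(0))/(1+1/32) = 9837/10000 ≈ 0.983700
step 2 [1y] swap r/2=462/19375: DF=(1 − 462/19375·(0.983700))/(1+462/19375) = 4769/5000 ≈ 0.953800
step 3 [1.5y] bond c/2=11/800: DF=(3781609/4000000 − 11/800·(0.983700+0.953800))/(1+11/800) = 9063/10000 ≈ 0.906300
step 4 [2y] zero: DF = P = 4481/5000 ≈ 0.896200
step 5 [2.5y] bond c/2=31/800: DF=(8471369/8000000 − 31/800·(0.983700+0.953800+0.906300+0.896200))/(1+31/800) = 8799/10000 ≈ 0.879900
step 6 [3y] swap r/2=452/18281: DF=(1 − 452/18281·(0.983700+0.953800+0.906300+0.896200+0.879900))/(1+452/18281) = 2161/2500 ≈ 0.864400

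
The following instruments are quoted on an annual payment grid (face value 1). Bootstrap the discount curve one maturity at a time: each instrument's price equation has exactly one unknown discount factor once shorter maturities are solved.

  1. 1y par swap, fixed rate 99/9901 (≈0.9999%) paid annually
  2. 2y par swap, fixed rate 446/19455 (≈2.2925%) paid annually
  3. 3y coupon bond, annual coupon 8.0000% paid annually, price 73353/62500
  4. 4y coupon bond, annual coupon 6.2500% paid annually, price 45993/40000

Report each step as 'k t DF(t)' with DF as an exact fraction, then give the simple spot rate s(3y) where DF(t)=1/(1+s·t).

step 1 [1y] swap r/1=99/9901: DF=(1 − 99/9901·(0))/(1+99/9901) = 9901/10000 ≈ 0.990100
step 2 [2y] swap r/1=446/19455: DF=(1 − 446/19455·(0.990100))/(1+446/19455) = 4777/5000 ≈ 0.955400
step 3 [3y] bond c/1=2/25: DF=(73353/62500 − 2/25·(0.990100+0.955400))/(1+2/25) = 4713/5000 ≈ 0.942600
step 4 [4y] bond c/1=1/16: DF=(45993/40000 − 1/16·(0.990100+0.955400+0.942600))/(1+1/16) = 9123/10000 ≈ 0.912300

1 1 9901/10000
2 2 4777/5000
3 3 4713/5000
4 4 9123/10000
s(3y) = (1/(4713/5000) − 1)/(3) = 287/14139 ≈ 2.0298%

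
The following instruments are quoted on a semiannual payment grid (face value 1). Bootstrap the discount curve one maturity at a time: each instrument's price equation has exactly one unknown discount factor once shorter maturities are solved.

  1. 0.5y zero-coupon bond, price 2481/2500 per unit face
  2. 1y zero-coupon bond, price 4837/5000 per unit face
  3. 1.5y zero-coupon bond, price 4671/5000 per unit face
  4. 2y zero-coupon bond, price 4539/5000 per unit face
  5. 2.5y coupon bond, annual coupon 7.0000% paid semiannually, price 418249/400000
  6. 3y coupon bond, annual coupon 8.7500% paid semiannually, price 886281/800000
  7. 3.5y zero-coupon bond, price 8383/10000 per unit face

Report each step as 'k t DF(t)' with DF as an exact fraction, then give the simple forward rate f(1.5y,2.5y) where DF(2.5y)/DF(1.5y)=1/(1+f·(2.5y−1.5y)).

step 1 [0.5y] zero: DF = P = 2481/2500 ≈ 0.992400
step 2 [1y] zero: DF = P = 4837/5000 ≈ 0.967400
step 3 [1.5y] zero: DF = P = 4671/5000 ≈ 0.934200
step 4 [2y] zero: DF = P = 4539/5000 ≈ 0.907800
step 5 [2.5y] bond c/2=7/200: DF=(418249/400000 − 7/200·(0.992400+0.967400+0.934200+0.907800))/(1+7/200) = 8817/10000 ≈ 0.881700
step 6 [3y] bond c/2=7/160: DF=(886281/800000 − 7/160·(0.992400+0.967400+0.934200+0.907800+0.881700))/(1+7/160) = 8651/10000 ≈ 0.865100
step 7 [3.5y] zero: DF = P = 8383/10000 ≈ 0.838300

1 1/2 2481/2500
2 1 4837/5000
3 3/2 4671/5000
4 2 4539/5000
5 5/2 8817/10000
6 3 8651/10000
7 7/2 8383/10000
f(1.5y,2.5y) = ((4671/5000)/(8817/10000) − 1)/(1) = 175/2939 ≈ 5.9544%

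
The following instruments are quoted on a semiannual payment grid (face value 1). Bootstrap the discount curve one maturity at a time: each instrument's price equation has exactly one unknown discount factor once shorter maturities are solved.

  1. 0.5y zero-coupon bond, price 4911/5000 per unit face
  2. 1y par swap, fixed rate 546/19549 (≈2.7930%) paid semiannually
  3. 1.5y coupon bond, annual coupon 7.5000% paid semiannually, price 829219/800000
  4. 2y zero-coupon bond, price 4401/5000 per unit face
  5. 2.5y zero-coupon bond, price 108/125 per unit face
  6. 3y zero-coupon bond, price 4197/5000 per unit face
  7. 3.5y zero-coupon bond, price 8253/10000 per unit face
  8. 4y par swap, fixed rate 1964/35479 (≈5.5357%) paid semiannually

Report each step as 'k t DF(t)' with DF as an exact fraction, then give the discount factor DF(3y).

step 1 [0.5y] zero: DF = P = 4911/5000 ≈ 0.982200
step 2 [1y] swap r/2=273/19549: DF=(1 − 273/19549·(0.982200))/(1+273/19549) = 9727/10000 ≈ 0.972700
step 3 [1.5y] bond c/2=3/80: DF=(829219/800000 − 3/80·(0.982200+0.972700))/(1+3/80) = 2321/2500 ≈ 0.928400
step 4 [2y] zero: DF = P = 4401/5000 ≈ 0.880200
step 5 [2.5y] zero: DF = P = 108/125 ≈ 0.864000
step 6 [3y] zero: DF = P = 4197/5000 ≈ 0.839400
step 7 [3.5y] zero: DF = P = 8253/10000 ≈ 0.825300
step 8 [4y] swap r/2=982/35479: DF=(1 − 982/35479·(0.982200+0.972700+0.928400+0.880200+0.864000+0.839400+0.825300))/(1+982/35479) = 2009/2500 ≈ 0.803600

1 1/2 4911/5000
2 1 9727/10000
3 3/2 2321/2500
4 2 4401/5000
5 5/2 108/125
6 3 4197/5000
7 7/2 8253/10000
8 4 2009/2500
DF(3y) = 4197/5000 ≈ 0.839400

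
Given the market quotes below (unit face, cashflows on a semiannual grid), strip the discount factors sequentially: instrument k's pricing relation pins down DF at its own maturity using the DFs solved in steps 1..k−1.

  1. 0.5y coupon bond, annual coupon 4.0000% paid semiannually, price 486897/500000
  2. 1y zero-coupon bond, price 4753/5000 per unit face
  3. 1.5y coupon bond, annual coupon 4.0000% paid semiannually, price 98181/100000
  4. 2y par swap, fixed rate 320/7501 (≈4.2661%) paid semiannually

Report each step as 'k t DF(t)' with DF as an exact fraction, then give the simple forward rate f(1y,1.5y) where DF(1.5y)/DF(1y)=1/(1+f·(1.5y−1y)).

step 1 [0.5y] bond c/2=1/50: DF=(486897/500000 − 1/50·(0))/(1+1/50) = 9547/10000 ≈ 0.954700
step 2 [1y] zero: DF = P = 4753/5000 ≈ 0.950600
step 3 [1.5y] bond c/2=1/50: DF=(98181/100000 − 1/50·(0.954700+0.950600))/(1+1/50) = 2313/2500 ≈ 0.925200
step 4 [2y] swap r/2=160/7501: DF=(1 − 160/7501·(0.954700+0.950600+0.925200))/(1+160/7501) = 23/25 ≈ 0.920000

1 1/2 9547/10000
2 1 4753/5000
3 3/2 2313/2500
4 2 23/25
f(1y,1.5y) = ((4753/5000)/(2313/2500) − 1)/(1/2) = 127/2313 ≈ 5.4907%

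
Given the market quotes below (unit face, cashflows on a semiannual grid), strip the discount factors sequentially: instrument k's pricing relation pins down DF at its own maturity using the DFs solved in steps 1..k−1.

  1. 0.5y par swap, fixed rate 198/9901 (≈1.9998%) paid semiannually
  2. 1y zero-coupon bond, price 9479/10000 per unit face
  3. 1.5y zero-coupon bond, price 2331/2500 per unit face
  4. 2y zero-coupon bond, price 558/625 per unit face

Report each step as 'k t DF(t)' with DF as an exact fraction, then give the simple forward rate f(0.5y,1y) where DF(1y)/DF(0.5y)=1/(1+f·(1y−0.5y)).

1 1/2 9901/10000
2 1 9479/10000
3 3/2 2331/2500
4 2 558/625
f(0.5y,1y) = ((9901/10000)/(9479/10000) − 1)/(1/2) = 844/9479 ≈ 8.9039%

step 1 [0.5y] swap r/2=99/9901: DF=(1 − 99/9901·(0))/(1+99/9901) = 9901/10000 ≈ 0.990100
step 2 [1y] zero: DF = P = 9479/10000 ≈ 0.947900
step 3 [1.5y] zero: DF = P = 2331/2500 ≈ 0.932400
step 4 [2y] zero: DF = P = 558/625 ≈ 0.892800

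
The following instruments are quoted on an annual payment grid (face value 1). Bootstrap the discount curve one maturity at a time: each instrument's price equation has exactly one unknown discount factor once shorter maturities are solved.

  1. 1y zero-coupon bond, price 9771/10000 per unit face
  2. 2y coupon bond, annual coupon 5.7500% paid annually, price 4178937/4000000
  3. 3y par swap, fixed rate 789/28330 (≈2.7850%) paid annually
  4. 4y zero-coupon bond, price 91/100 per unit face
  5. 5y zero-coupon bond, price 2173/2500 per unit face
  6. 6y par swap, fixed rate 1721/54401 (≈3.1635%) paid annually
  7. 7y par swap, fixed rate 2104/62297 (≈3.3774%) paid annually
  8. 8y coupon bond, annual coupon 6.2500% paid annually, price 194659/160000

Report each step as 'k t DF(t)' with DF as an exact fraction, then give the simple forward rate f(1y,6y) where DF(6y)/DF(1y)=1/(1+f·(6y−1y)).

1 1 9771/10000
2 2 2337/2500
3 3 9211/10000
4 4 91/100
5 5 2173/2500
6 6 8279/10000
7 7 987/1250
8 8 3893/5000
f(1y,6y) = ((9771/10000)/(8279/10000) − 1)/(5) = 1492/41395 ≈ 3.6043%

step 1 [1y] zero: DF = P = 9771/10000 ≈ 0.977100
step 2 [2y] bond c/1=23/400: DF=(4178937/4000000 − 23/400·(0.977100))/(1+23/400) = 2337/2500 ≈ 0.934800
step 3 [3y] swap r/1=789/28330: DF=(1 − 789/28330·(0.977100+0.934800))/(1+789/28330) = 9211/10000 ≈ 0.921100
step 4 [4y] zero: DF = P = 91/100 ≈ 0.910000
step 5 [5y] zero: DF = P = 2173/2500 ≈ 0.869200
step 6 [6y] swap r/1=1721/54401: DF=(1 − 1721/54401·(0.977100+0.934800+0.921100+0.910000+0.869200))/(1+1721/54401) = 8279/10000 ≈ 0.827900
step 7 [7y] swap r/1=2104/62297: DF=(1 − 2104/62297·(0.977100+0.934800+0.921100+0.910000+0.869200+0.827900))/(1+2104/62297) = 987/1250 ≈ 0.789600
step 8 [8y] bond c/1=1/16: DF=(194659/160000 − 1/16·(0.977100+0.934800+0.921100+0.910000+0.869200+0.827900+0.789600))/(1+1/16) = 3893/5000 ≈ 0.778600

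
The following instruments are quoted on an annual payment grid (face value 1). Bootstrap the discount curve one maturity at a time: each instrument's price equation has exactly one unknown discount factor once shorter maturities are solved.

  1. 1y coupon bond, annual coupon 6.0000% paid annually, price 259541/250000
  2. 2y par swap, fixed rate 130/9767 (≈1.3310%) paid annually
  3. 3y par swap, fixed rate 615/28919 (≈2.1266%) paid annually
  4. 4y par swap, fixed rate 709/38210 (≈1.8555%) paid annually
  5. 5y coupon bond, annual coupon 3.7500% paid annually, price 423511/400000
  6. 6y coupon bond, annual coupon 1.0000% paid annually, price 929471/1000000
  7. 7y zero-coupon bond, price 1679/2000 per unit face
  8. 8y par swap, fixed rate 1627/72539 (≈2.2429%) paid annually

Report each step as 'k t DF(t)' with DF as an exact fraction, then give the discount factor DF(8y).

1 1 4897/5000
2 2 487/500
3 3 1877/2000
4 4 9291/10000
5 5 1103/1250
6 6 8737/10000
7 7 1679/2000
8 8 8373/10000
DF(8y) = 8373/10000 ≈ 0.837300

step 1 [1y] bond c/1=3/50: DF=(259541/250000 − 3/50·(0))/(1+3/50) = 4897/5000 ≈ 0.979400
step 2 [2y] swap r/1=130/9767: DF=(1 − 130/9767·(0.979400))/(1+130/9767) = 487/500 ≈ 0.974000
step 3 [3y] swap r/1=615/28919: DF=(1 − 615/28919·(0.979400+0.974000))/(1+615/28919) = 1877/2000 ≈ 0.938500
step 4 [4y] swap r/1=709/38210: DF=(1 − 709/38210·(0.979400+0.974000+0.938500))/(1+709/38210) = 9291/10000 ≈ 0.929100
step 5 [5y] bond c/1=3/80: DF=(423511/400000 − 3/80·(0.979400+0.974000+0.938500+0.929100))/(1+3/80) = 1103/1250 ≈ 0.882400
step 6 [6y] bond c/1=1/100: DF=(929471/1000000 − 1/100·(0.979400+0.974000+0.938500+0.929100+0.882400))/(1+1/100) = 8737/10000 ≈ 0.873700
step 7 [7y] zero: DF = P = 1679/2000 ≈ 0.839500
step 8 [8y] swap r/1=1627/72539: DF=(1 − 1627/72539·(0.979400+0.974000+0.938500+0.929100+0.882400+0.873700+0.839500))/(1+1627/72539) = 8373/10000 ≈ 0.837300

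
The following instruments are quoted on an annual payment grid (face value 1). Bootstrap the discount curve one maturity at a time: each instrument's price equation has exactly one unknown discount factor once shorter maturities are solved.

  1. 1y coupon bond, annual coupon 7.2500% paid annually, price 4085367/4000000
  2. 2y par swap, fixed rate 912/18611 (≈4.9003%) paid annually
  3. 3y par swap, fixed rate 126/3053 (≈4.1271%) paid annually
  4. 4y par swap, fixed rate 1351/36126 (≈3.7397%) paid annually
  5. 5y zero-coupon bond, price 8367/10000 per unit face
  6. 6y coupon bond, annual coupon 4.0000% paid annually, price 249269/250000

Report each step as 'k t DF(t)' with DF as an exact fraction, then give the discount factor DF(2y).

step 1 [1y] bond c/1=29/400: DF=(4085367/4000000 − 29/400·(0))/(1+29/400) = 9523/10000 ≈ 0.952300
step 2 [2y] swap r/1=912/18611: DF=(1 − 912/18611·(0.952300))/(1+912/18611) = 568/625 ≈ 0.908800
step 3 [3y] swap r/1=126/3053: DF=(1 − 126/3053·(0.952300+0.908800))/(1+126/3053) = 4433/5000 ≈ 0.886600
step 4 [4y] swap r/1=1351/36126: DF=(1 − 1351/36126·(0.952300+0.908800+0.886600))/(1+1351/36126) = 8649/10000 ≈ 0.864900
step 5 [5y] zero: DF = P = 8367/10000 ≈ 0.836700
step 6 [6y] bond c/1=1/25: DF=(249269/250000 − 1/25·(0.952300+0.908800+0.886600+0.864900+0.836700))/(1+1/25) = 1969/2500 ≈ 0.787600

1 1 9523/10000
2 2 568/625
3 3 4433/5000
4 4 8649/10000
5 5 8367/10000
6 6 1969/2500
DF(2y) = 568/625 ≈ 0.908800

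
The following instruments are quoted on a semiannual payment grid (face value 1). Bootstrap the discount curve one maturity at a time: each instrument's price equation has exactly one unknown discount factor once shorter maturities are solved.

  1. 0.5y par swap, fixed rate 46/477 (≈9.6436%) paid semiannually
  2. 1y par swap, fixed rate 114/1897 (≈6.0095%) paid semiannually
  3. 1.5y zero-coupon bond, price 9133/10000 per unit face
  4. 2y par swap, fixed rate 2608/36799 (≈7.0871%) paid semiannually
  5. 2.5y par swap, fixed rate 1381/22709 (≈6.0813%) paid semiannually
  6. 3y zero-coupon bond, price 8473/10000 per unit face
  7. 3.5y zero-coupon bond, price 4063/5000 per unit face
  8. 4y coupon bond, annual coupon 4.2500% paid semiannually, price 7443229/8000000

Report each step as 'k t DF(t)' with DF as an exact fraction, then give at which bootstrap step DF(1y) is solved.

1 1/2 477/500
2 1 943/1000
3 3/2 9133/10000
4 2 1087/1250
5 5/2 8619/10000
6 3 8473/10000
7 7/2 4063/5000
8 4 391/500
DF(1y) is solved at step 2

step 1 [0.5y] swap r/2=23/477: DF=(1 − 23/477·(0))/(1+23/477) = 477/500 ≈ 0.954000
step 2 [1y] swap r/2=57/1897: DF=(1 − 57/1897·(0.954000))/(1+57/1897) = 943/1000 ≈ 0.943000
step 3 [1.5y] zero: DF = P = 9133/10000 ≈ 0.913300
step 4 [2y] swap r/2=1304/36799: DF=(1 − 1304/36799·(0.954000+0.943000+0.913300))/(1+1304/36799) = 1087/1250 ≈ 0.869600
step 5 [2.5y] swap r/2=1381/45418: DF=(1 − 1381/45418·(0.954000+0.943000+0.913300+0.869600))/(1+1381/45418) = 8619/10000 ≈ 0.861900
step 6 [3y] zero: DF = P = 8473/10000 ≈ 0.847300
step 7 [3.5y] zero: DF = P = 4063/5000 ≈ 0.812600
step 8 [4y] bond c/2=17/800: DF=(7443229/8000000 − 17/800·(0.954000+0.943000+0.913300+0.869600+0.861900+0.847300+0.812600))/(1+17/800) = 391/500 ≈ 0.782000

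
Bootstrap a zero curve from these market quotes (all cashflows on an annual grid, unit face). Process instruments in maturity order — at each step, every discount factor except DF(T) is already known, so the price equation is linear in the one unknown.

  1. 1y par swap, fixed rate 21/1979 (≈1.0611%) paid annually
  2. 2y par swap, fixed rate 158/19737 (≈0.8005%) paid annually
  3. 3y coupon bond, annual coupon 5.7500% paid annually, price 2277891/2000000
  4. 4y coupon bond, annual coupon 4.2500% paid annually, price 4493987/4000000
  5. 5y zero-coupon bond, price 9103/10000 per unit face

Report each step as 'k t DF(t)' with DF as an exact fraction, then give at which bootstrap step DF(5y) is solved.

step 1 [1y] swap r/1=21/1979: DF=(1 − 21/1979·(0))/(1+21/1979) = 1979/2000 ≈ 0.989500
step 2 [2y] swap r/1=158/19737: DF=(1 − 158/19737·(0.989500))/(1+158/19737) = 4921/5000 ≈ 0.984200
step 3 [3y] bond c/1=23/400: DF=(2277891/2000000 − 23/400·(0.989500+0.984200))/(1+23/400) = 9697/10000 ≈ 0.969700
step 4 [4y] bond c/1=17/400: DF=(4493987/4000000 − 17/400·(0.989500+0.984200+0.969700))/(1+17/400) = 9577/10000 ≈ 0.957700
step 5 [5y] zero: DF = P = 9103/10000 ≈ 0.910300

1 1 1979/2000
2 2 4921/5000
3 3 9697/10000
4 4 9577/10000
5 5 9103/10000
DF(5y) is solved at step 5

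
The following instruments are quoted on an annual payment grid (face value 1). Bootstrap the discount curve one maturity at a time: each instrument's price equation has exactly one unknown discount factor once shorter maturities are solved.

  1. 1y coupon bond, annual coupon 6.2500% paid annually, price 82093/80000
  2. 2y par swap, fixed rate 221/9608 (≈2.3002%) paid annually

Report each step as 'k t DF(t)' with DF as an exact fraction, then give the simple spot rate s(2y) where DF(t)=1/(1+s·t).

1 1 4829/5000
2 2 4779/5000
s(2y) = (1/(4779/5000) − 1)/(2) = 221/9558 ≈ 2.3122%

step 1 [1y] bond c/1=1/16: DF=(82093/80000 − 1/16·(0))/(1+1/16) = 4829/5000 ≈ 0.965800
step 2 [2y] swap r/1=221/9608: DF=(1 − 221/9608·(0.965800))/(1+221/9608) = 4779/5000 ≈ 0.955800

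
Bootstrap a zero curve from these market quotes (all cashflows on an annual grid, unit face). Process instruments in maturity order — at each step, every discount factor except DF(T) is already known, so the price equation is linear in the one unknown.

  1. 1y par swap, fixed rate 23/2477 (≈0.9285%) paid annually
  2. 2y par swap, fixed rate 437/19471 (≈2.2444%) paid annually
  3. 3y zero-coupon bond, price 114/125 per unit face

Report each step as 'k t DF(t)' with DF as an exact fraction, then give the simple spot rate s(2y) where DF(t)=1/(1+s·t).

step 1 [1y] swap r/1=23/2477: DF=(1 − 23/2477·(0))/(1+23/2477) = 2477/2500 ≈ 0.990800
step 2 [2y] swap r/1=437/19471: DF=(1 − 437/19471·(0.990800))/(1+437/19471) = 9563/10000 ≈ 0.956300
step 3 [3y] zero: DF = P = 114/125 ≈ 0.912000

1 1 2477/2500
2 2 9563/10000
3 3 114/125
s(2y) = (1/(9563/10000) − 1)/(2) = 437/19126 ≈ 2.2848%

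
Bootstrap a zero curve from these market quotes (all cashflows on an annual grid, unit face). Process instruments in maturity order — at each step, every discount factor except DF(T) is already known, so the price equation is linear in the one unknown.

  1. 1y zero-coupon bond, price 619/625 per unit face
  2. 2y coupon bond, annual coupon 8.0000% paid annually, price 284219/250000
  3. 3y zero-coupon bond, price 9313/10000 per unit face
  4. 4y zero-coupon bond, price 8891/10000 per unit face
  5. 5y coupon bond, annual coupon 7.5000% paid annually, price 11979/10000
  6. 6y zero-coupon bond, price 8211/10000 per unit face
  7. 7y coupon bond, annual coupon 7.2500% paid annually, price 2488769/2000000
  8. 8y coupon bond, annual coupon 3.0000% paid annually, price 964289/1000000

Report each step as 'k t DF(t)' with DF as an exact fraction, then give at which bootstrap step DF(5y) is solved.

1 1 619/625
2 2 9793/10000
3 3 9313/10000
4 4 8891/10000
5 5 8499/10000
6 6 8211/10000
7 7 7911/10000
8 8 7541/10000
DF(5y) is solved at step 5

step 1 [1y] zero: DF = P = 619/625 ≈ 0.990400
step 2 [2y] bond c/1=2/25: DF=(284219/250000 − 2/25·(0.990400))/(1+2/25) = 9793/10000 ≈ 0.979300
step 3 [3y] zero: DF = P = 9313/10000 ≈ 0.931300
step 4 [4y] zero: DF = P = 8891/10000 ≈ 0.889100
step 5 [5y] bond c/1=3/40: DF=(11979/10000 − 3/40·(0.990400+0.979300+0.931300+0.889100))/(1+3/40) = 8499/10000 ≈ 0.849900
step 6 [6y] zero: DF = P = 8211/10000 ≈ 0.821100
step 7 [7y] bond c/1=29/400: DF=(2488769/2000000 − 29/400·(0.990400+0.979300+0.931300+0.889100+0.849900+0.821100))/(1+29/400) = 7911/10000 ≈ 0.791100
step 8 [8y] bond c/1=3/100: DF=(964289/1000000 − 3/100·(0.990400+0.979300+0.931300+0.889100+0.849900+0.821100+0.791100))/(1+3/100) = 7541/10000 ≈ 0.754100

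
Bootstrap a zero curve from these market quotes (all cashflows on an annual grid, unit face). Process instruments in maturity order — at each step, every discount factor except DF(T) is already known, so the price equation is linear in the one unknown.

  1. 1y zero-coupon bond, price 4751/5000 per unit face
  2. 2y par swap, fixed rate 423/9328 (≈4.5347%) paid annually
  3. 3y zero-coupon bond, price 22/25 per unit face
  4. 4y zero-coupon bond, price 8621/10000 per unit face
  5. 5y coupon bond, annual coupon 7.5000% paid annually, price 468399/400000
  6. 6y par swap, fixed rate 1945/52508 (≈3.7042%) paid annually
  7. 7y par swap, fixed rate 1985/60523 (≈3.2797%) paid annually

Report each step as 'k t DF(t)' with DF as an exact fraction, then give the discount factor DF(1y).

1 1 4751/5000
2 2 4577/5000
3 3 22/25
4 4 8621/10000
5 5 1047/1250
6 6 1611/2000
7 7 1603/2000
DF(1y) = 4751/5000 ≈ 0.950200

step 1 [1y] zero: DF = P = 4751/5000 ≈ 0.950200
step 2 [2y] swap r/1=423/9328: DF=(1 − 423/9328·(0.950200))/(1+423/9328) = 4577/5000 ≈ 0.915400
step 3 [3y] zero: DF = P = 22/25 ≈ 0.880000
step 4 [4y] zero: DF = P = 8621/10000 ≈ 0.862100
step 5 [5y] bond c/1=3/40: DF=(468399/400000 − 3/40·(0.950200+0.915400+0.880000+0.862100))/(1+3/40) = 1047/1250 ≈ 0.837600
step 6 [6y] swap r/1=1945/52508: DF=(1 − 1945/52508·(0.950200+0.915400+0.880000+0.862100+0.837600))/(1+1945/52508) = 1611/2000 ≈ 0.805500
step 7 [7y] swap r/1=1985/60523: DF=(1 − 1985/60523·(0.950200+0.915400+0.880000+0.862100+0.837600+0.805500))/(1+1985/60523) = 1603/2000 ≈ 0.801500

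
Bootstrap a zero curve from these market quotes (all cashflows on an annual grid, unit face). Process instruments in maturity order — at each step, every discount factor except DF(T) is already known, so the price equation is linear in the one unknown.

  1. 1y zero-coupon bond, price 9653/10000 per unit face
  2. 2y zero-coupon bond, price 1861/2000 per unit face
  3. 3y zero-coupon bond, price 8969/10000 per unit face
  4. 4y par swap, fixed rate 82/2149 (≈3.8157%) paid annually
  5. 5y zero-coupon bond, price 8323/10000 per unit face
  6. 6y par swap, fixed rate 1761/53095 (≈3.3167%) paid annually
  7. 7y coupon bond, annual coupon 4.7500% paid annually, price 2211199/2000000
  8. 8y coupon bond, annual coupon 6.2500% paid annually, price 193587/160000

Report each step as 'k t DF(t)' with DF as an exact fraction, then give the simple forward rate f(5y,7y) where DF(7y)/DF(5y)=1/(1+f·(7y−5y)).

step 1 [1y] zero: DF = P = 9653/10000 ≈ 0.965300
step 2 [2y] zero: DF = P = 1861/2000 ≈ 0.930500
step 3 [3y] zero: DF = P = 8969/10000 ≈ 0.896900
step 4 [4y] swap r/1=82/2149: DF=(1 − 82/2149·(0.965300+0.930500+0.896900))/(1+82/2149) = 4303/5000 ≈ 0.860600
step 5 [5y] zero: DF = P = 8323/10000 ≈ 0.832300
step 6 [6y] swap r/1=1761/53095: DF=(1 − 1761/53095·(0.965300+0.930500+0.896900+0.860600+0.832300))/(1+1761/53095) = 8239/10000 ≈ 0.823900
step 7 [7y] bond c/1=19/400: DF=(2211199/2000000 − 19/400·(0.965300+0.930500+0.896900+0.860600+0.832300+0.823900))/(1+19/400) = 8147/10000 ≈ 0.814700
step 8 [8y] bond c/1=1/16: DF=(193587/160000 − 1/16·(0.965300+0.930500+0.896900+0.860600+0.832300+0.823900+0.814700))/(1+1/16) = 1557/2000 ≈ 0.778500

1 1 9653/10000
2 2 1861/2000
3 3 8969/10000
4 4 4303/5000
5 5 8323/10000
6 6 8239/10000
7 7 8147/10000
8 8 1557/2000
f(5y,7y) = ((8323/10000)/(8147/10000) − 1)/(2) = 88/8147 ≈ 1.0802%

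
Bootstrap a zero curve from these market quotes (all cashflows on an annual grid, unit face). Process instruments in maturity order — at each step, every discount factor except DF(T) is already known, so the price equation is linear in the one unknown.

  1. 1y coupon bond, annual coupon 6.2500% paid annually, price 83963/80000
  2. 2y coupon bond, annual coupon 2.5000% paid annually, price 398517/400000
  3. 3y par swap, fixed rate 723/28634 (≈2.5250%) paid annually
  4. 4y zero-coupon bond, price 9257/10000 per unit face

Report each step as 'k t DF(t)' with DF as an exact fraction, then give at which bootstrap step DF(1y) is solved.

1 1 4939/5000
2 2 9479/10000
3 3 9277/10000
4 4 9257/10000
DF(1y) is solved at step 1

step 1 [1y] bond c/1=1/16: DF=(83963/80000 − 1/16·(0))/(1+1/16) = 4939/5000 ≈ 0.987800
step 2 [2y] bond c/1=1/40: DF=(398517/400000 − 1/40·(0.987800))/(1+1/40) = 9479/10000 ≈ 0.947900
step 3 [3y] swap r/1=723/28634: DF=(1 − 723/28634·(0.987800+0.947900))/(1+723/28634) = 9277/10000 ≈ 0.927700
step 4 [4y] zero: DF = P = 9257/10000 ≈ 0.925700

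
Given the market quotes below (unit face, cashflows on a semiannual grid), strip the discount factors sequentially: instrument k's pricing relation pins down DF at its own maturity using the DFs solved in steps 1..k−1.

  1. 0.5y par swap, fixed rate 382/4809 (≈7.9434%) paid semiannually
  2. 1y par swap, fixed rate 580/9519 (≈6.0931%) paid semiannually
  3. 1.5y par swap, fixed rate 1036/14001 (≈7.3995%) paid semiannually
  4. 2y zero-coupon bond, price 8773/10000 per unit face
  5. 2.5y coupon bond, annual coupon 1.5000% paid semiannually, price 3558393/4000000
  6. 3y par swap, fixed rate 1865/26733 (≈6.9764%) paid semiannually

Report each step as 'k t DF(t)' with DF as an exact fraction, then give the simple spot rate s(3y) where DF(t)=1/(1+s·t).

1 1/2 4809/5000
2 1 471/500
3 3/2 2241/2500
4 2 8773/10000
5 5/2 2139/2500
6 3 1627/2000
s(3y) = (1/(1627/2000) − 1)/(3) = 373/4881 ≈ 7.6419%

step 1 [0.5y] swap r/2=191/4809: DF=(1 − 191/4809·(0))/(1+191/4809) = 4809/5000 ≈ 0.961800
step 2 [1y] swap r/2=290/9519: DF=(1 − 290/9519·(0.961800))/(1+290/9519) = 471/500 ≈ 0.942000
step 3 [1.5y] swap r/2=518/14001: DF=(1 − 518/14001·(0.961800+0.942000))/(1+518/14001) = 2241/2500 ≈ 0.896400
step 4 [2y] zero: DF = P = 8773/10000 ≈ 0.877300
step 5 [2.5y] bond c/2=3/400: DF=(3558393/4000000 − 3/400·(0.961800+0.942000+0.896400+0.877300))/(1+3/400) = 2139/2500 ≈ 0.855600
step 6 [3y] swap r/2=1865/53466: DF=(1 − 1865/53466·(0.961800+0.942000+0.896400+0.877300+0.855600))/(1+1865/53466) = 1627/2000 ≈ 0.813500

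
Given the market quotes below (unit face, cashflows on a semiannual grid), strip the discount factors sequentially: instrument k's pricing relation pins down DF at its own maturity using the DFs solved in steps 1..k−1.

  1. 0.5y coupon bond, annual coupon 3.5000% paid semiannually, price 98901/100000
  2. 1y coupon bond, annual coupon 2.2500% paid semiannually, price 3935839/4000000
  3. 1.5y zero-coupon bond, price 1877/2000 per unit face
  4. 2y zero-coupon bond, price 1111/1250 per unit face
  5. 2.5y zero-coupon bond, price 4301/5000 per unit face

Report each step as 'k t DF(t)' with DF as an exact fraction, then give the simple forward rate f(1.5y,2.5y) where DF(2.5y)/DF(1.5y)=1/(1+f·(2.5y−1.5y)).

step 1 [0.5y] bond c/2=7/400: DF=(98901/100000 − 7/400·(0))/(1+7/400) = 243/250 ≈ 0.972000
step 2 [1y] bond c/2=9/800: DF=(3935839/4000000 − 9/800·(0.972000))/(1+9/800) = 4811/5000 ≈ 0.962200
step 3 [1.5y] zero: DF = P = 1877/2000 ≈ 0.938500
step 4 [2y] zero: DF = P = 1111/1250 ≈ 0.888800
step 5 [2.5y] zero: DF = P = 4301/5000 ≈ 0.860200

1 1/2 243/250
2 1 4811/5000
3 3/2 1877/2000
4 2 1111/1250
5 5/2 4301/5000
f(1.5y,2.5y) = ((1877/2000)/(4301/5000) − 1)/(1) = 783/8602 ≈ 9.1025%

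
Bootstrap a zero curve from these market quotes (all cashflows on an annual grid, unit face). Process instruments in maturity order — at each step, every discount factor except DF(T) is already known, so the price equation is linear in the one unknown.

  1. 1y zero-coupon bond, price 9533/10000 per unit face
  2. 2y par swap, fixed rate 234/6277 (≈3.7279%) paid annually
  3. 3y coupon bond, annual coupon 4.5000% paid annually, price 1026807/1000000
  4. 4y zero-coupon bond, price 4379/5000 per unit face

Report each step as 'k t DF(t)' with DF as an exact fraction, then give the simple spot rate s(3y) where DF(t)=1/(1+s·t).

1 1 9533/10000
2 2 4649/5000
3 3 1803/2000
4 4 4379/5000
s(3y) = (1/(1803/2000) − 1)/(3) = 197/5409 ≈ 3.6421%

step 1 [1y] zero: DF = P = 9533/10000 ≈ 0.953300
step 2 [2y] swap r/1=234/6277: DF=(1 − 234/6277·(0.953300))/(1+234/6277) = 4649/5000 ≈ 0.929800
step 3 [3y] bond c/1=9/200: DF=(1026807/1000000 − 9/200·(0.953300+0.929800))/(1+9/200) = 1803/2000 ≈ 0.901500
step 4 [4y] zero: DF = P = 4379/5000 ≈ 0.875800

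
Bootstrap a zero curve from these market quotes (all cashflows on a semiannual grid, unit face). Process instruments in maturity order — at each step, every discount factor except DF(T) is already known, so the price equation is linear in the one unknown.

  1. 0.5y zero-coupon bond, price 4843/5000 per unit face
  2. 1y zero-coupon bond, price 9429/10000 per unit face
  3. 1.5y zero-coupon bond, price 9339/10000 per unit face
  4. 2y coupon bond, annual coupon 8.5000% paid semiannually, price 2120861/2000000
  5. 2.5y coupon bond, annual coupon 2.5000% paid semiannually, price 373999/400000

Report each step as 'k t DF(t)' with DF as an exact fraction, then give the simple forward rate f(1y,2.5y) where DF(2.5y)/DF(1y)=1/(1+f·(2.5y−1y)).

1 1/2 4843/5000
2 1 9429/10000
3 3/2 9339/10000
4 2 2253/2500
5 5/2 2193/2500
f(1y,2.5y) = ((9429/10000)/(2193/2500) − 1)/(3/2) = 73/1462 ≈ 4.9932%

step 1 [0.5y] zero: DF = P = 4843/5000 ≈ 0.968600
step 2 [1y] zero: DF = P = 9429/10000 ≈ 0.942900
step 3 [1.5y] zero: DF = P = 9339/10000 ≈ 0.933900
step 4 [2y] bond c/2=17/400: DF=(2120861/2000000 − 17/400·(0.968600+0.942900+0.933900))/(1+17/400) = 2253/2500 ≈ 0.901200
step 5 [2.5y] bond c/2=1/80: DF=(373999/400000 − 1/80·(0.968600+0.942900+0.933900+0.901200))/(1+1/80) = 2193/2500 ≈ 0.877200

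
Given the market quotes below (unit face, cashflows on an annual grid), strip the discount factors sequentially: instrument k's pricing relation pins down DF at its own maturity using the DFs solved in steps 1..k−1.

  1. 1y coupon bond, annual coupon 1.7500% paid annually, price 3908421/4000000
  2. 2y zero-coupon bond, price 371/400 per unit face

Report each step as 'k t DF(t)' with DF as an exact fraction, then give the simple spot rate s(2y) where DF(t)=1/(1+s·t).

1 1 9603/10000
2 2 371/400
s(2y) = (1/(371/400) − 1)/(2) = 29/742 ≈ 3.9084%

step 1 [1y] bond c/1=7/400: DF=(3908421/4000000 − 7/400·(0))/(1+7/400) = 9603/10000 ≈ 0.960300
step 2 [2y] zero: DF = P = 371/400 ≈ 0.927500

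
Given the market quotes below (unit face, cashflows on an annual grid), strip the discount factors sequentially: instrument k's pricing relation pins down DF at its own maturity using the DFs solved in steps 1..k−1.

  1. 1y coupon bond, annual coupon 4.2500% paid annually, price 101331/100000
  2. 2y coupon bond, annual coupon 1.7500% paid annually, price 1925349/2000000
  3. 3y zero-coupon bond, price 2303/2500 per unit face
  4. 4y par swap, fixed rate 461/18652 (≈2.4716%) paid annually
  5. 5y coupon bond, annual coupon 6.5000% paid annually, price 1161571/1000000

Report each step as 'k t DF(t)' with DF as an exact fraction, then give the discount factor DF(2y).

step 1 [1y] bond c/1=17/400: DF=(101331/100000 − 17/400·(0))/(1+17/400) = 243/250 ≈ 0.972000
step 2 [2y] bond c/1=7/400: DF=(1925349/2000000 − 7/400·(0.972000))/(1+7/400) = 4647/5000 ≈ 0.929400
step 3 [3y] zero: DF = P = 2303/2500 ≈ 0.921200
step 4 [4y] swap r/1=461/18652: DF=(1 − 461/18652·(0.972000+0.929400+0.921200))/(1+461/18652) = 4539/5000 ≈ 0.907800
step 5 [5y] bond c/1=13/200: DF=(1161571/1000000 − 13/200·(0.972000+0.929400+0.921200+0.907800))/(1+13/200) = 863/1000 ≈ 0.863000

1 1 243/250
2 2 4647/5000
3 3 2303/2500
4 4 4539/5000
5 5 863/1000
DF(2y) = 4647/5000 ≈ 0.929400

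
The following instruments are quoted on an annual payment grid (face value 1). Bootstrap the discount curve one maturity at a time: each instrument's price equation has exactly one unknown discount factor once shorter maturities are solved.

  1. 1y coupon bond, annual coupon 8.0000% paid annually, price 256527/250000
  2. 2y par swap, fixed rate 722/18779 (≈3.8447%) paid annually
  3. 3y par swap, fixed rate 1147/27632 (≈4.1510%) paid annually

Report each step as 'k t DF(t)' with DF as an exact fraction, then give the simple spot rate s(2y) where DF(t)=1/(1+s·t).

step 1 [1y] bond c/1=2/25: DF=(256527/250000 − 2/25·(0))/(1+2/25) = 9501/10000 ≈ 0.950100
step 2 [2y] swap r/1=722/18779: DF=(1 − 722/18779·(0.950100))/(1+722/18779) = 4639/5000 ≈ 0.927800
step 3 [3y] swap r/1=1147/27632: DF=(1 − 1147/27632·(0.950100+0.927800))/(1+1147/27632) = 8853/10000 ≈ 0.885300

1 1 9501/10000
2 2 4639/5000
3 3 8853/10000
s(2y) = (1/(4639/5000) − 1)/(2) = 361/9278 ≈ 3.8909%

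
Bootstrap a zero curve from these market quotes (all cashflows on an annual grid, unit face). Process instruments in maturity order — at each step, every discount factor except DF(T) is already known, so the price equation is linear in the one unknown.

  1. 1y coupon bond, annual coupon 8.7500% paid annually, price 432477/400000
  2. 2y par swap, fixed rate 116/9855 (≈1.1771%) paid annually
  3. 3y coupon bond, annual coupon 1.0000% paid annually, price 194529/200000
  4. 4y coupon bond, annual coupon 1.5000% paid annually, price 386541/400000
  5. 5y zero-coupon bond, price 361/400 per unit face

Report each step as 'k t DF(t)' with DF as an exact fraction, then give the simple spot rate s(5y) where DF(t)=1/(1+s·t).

1 1 4971/5000
2 2 1221/1250
3 3 1887/2000
4 4 909/1000
5 5 361/400
s(5y) = (1/(361/400) − 1)/(5) = 39/1805 ≈ 2.1607%

step 1 [1y] bond c/1=7/80: DF=(432477/400000 − 7/80·(0))/(1+7/80) = 4971/5000 ≈ 0.994200
step 2 [2y] swap r/1=116/9855: DF=(1 − 116/9855·(0.994200))/(1+116/9855) = 1221/1250 ≈ 0.976800
step 3 [3y] bond c/1=1/100: DF=(194529/200000 − 1/100·(0.994200+0.976800))/(1+1/100) = 1887/2000 ≈ 0.943500
step 4 [4y] bond c/1=3/200: DF=(386541/400000 − 3/200·(0.994200+0.976800+0.943500))/(1+3/200) = 909/1000 ≈ 0.909000
step 5 [5y] zero: DF = P = 361/400 ≈ 0.902500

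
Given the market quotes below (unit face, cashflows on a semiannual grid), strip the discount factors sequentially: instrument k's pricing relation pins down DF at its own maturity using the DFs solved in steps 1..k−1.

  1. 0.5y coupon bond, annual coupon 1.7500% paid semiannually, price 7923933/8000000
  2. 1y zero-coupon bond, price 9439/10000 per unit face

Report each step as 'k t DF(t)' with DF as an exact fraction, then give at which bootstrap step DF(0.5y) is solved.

step 1 [0.5y] bond c/2=7/800: DF=(7923933/8000000 − 7/800·(0))/(1+7/800) = 9819/10000 ≈ 0.981900
step 2 [1y] zero: DF = P = 9439/10000 ≈ 0.943900

1 1/2 9819/10000
2 1 9439/10000
DF(0.5y) is solved at step 1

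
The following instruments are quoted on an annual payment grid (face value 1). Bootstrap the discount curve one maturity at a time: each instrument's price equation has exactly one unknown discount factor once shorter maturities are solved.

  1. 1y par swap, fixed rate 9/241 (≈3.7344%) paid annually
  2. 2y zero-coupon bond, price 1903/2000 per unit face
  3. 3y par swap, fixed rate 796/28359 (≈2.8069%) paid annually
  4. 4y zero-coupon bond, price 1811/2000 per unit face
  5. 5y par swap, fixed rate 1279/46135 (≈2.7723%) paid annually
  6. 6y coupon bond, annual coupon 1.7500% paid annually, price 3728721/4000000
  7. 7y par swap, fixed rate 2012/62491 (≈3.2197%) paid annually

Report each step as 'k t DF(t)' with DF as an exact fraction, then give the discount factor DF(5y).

1 1 241/250
2 2 1903/2000
3 3 2301/2500
4 4 1811/2000
5 5 8721/10000
6 6 523/625
7 7 1997/2500
DF(5y) = 8721/10000 ≈ 0.872100

step 1 [1y] swap r/1=9/241: DF=(1 − 9/241·(0))/(1+9/241) = 241/250 ≈ 0.964000
step 2 [2y] zero: DF = P = 1903/2000 ≈ 0.951500
step 3 [3y] swap r/1=796/28359: DF=(1 − 796/28359·(0.964000+0.951500))/(1+796/28359) = 2301/2500 ≈ 0.920400
step 4 [4y] zero: DF = P = 1811/2000 ≈ 0.905500
step 5 [5y] swap r/1=1279/46135: DF=(1 − 1279/46135·(0.964000+0.951500+0.920400+0.905500))/(1+1279/46135) = 8721/10000 ≈ 0.872100
step 6 [6y] bond c/1=7/400: DF=(3728721/4000000 − 7/400·(0.964000+0.951500+0.920400+0.905500+0.872100))/(1+7/400) = 523/625 ≈ 0.836800
step 7 [7y] swap r/1=2012/62491: DF=(1 − 2012/62491·(0.964000+0.951500+0.920400+0.905500+0.872100+0.836800))/(1+2012/62491) = 1997/2500 ≈ 0.798800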